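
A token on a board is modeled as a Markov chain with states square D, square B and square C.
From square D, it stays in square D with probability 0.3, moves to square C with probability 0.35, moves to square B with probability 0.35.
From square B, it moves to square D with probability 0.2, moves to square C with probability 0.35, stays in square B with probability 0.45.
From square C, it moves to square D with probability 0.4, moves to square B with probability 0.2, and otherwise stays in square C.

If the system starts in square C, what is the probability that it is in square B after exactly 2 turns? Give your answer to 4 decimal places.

Sum over the intermediate state after 1 turn:
P = P(square C→square D)·P(square D→square B) + P(square C→square B)·P(square B→square B) + P(square C→square C)·P(square C→square B)
  = 0.4×0.35 + 0.2×0.45 + 0.4×0.2
  = 0.1400 + 0.0900 + 0.0800 = 0.3100

0.3100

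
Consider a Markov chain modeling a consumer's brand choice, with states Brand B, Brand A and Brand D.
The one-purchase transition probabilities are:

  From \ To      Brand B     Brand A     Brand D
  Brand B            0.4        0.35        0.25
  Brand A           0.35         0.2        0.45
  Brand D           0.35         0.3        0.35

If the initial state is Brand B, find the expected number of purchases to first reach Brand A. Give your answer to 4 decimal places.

2.9752

Let t(s) be the expected number of purchases to first reach Brand A from state s, with t(Brand A) = 0. Conditioning on the first purchase:
t(Brand B) = 1 + 0.4·t(Brand B) + 0.25·t(Brand D)
t(Brand D) = 1 + 0.35·t(Brand B) + 0.35·t(Brand D)
Solving: t(Brand B) = 2.9752, t(Brand D) = 3.1405.
Expected purchases from Brand B to Brand A: 2.9752.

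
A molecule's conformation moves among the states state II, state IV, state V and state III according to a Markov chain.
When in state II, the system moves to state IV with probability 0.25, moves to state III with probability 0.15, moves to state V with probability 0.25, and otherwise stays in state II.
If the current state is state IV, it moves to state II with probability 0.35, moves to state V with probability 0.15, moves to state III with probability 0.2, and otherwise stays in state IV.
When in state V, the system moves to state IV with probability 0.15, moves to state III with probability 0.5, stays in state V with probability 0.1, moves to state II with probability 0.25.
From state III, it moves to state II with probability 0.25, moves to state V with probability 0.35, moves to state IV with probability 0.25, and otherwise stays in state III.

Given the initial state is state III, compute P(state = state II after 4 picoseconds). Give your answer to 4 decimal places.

Propagate the distribution vector 4 picoseconds from state III.
After 0 picoseconds: (0.0000, 0.0000, 0.0000, 1.0000)
After 1 picosecond: (0.2500, 0.2500, 0.3500, 0.1500)
After 2 picoseconds: (0.3000, 0.2275, 0.1875, 0.2850)
After 3 picoseconds: (0.3028, 0.2426, 0.2276, 0.2270)
After 4 picoseconds: (0.3045, 0.2394, 0.2143, 0.2418)
P(in state II after 4 picoseconds) = 0.3045

0.3045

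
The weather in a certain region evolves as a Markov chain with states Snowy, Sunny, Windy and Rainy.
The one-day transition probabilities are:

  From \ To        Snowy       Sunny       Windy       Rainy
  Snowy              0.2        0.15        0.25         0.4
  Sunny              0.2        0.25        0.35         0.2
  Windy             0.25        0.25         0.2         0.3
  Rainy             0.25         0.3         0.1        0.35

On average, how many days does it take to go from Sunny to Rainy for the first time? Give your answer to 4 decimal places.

3.6842

Let t(s) be the expected number of days to first reach Rainy from state s, with t(Rainy) = 0. Conditioning on the first day:
t(Snowy) = 1 + 0.2·t(Snowy) + 0.15·t(Sunny) + 0.25·t(Windy)
t(Sunny) = 1 + 0.2·t(Snowy) + 0.25·t(Sunny) + 0.35·t(Windy)
t(Windy) = 1 + 0.25·t(Snowy) + 0.25·t(Sunny) + 0.2·t(Windy)
Solving: t(Snowy) = 2.9825, t(Sunny) = 3.6842, t(Windy) = 3.3333.
Expected days from Sunny to Rainy: 3.6842.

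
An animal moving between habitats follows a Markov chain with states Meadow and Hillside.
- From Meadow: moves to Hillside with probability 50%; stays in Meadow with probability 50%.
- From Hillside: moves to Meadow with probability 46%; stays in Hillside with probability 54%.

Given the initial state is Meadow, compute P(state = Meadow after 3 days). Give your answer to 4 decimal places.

Propagate the distribution vector 3 days from Meadow.
After 0 days: (1.0000, 0.0000)
After 1 day: (0.5000, 0.5000)
After 2 days: (0.4800, 0.5200)
After 3 days: (0.4792, 0.5208)
P(in Meadow after 3 days) = 0.4792

0.4792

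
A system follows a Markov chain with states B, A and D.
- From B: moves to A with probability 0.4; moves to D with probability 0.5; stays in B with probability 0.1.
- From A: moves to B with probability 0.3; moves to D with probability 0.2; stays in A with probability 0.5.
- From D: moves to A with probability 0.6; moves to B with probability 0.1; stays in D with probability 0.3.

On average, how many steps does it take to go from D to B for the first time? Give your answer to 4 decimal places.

Let t(s) be the expected number of steps to first reach B from state s, with t(B) = 0. Conditioning on the first step:
t(A) = 1 + 0.5·t(A) + 0.2·t(D)
t(D) = 1 + 0.6·t(A) + 0.3·t(D)
Solving: t(A) = 3.9130, t(D) = 4.7826.
Expected steps from D to B: 4.7826.

4.7826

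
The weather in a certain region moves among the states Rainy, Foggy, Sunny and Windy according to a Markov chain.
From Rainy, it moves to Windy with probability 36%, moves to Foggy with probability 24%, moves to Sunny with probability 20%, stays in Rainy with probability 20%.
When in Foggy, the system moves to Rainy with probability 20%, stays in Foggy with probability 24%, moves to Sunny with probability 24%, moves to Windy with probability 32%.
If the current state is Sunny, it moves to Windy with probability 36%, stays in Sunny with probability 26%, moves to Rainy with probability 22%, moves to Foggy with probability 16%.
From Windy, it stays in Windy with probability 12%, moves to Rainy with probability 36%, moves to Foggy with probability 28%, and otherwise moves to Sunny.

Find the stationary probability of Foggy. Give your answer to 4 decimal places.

Let the stationary distribution be π with π = πP and π_1 + π_2 + π_3 + π_4 = 1.
π_1 = 0.2·π_1 + 0.2·π_2 + 0.22·π_3 + 0.36·π_4
π_2 = 0.24·π_1 + 0.24·π_2 + 0.16·π_3 + 0.28·π_4
π_3 = 0.2·π_1 + 0.24·π_2 + 0.26·π_3 + 0.24·π_4
Solving with the normalization constraint gives π = (0.2499, 0.2325, 0.2347, 0.2828).
So the stationary probability of Foggy is 0.2325.

0.2325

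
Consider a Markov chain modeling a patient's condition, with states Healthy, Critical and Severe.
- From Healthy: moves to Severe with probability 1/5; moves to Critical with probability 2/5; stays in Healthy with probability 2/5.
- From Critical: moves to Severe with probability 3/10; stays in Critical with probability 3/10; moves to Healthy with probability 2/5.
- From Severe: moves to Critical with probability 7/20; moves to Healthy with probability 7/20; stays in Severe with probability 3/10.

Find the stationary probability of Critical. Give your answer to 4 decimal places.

0.3518

Let the stationary distribution be π with π = πP and π_1 + π_2 + π_3 = 1.
π_1 = 0.4·π_1 + 0.4·π_2 + 0.35·π_3
π_2 = 0.4·π_1 + 0.3·π_2 + 0.35·π_3
Solving with the normalization constraint gives π = (0.3869, 0.3518, 0.2613).
So the stationary probability of Critical is 0.3518.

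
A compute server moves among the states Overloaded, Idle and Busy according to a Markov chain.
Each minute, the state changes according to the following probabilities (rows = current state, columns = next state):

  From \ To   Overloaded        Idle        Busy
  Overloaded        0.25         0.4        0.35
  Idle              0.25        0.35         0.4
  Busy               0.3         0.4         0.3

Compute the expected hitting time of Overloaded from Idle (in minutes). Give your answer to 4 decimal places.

Let t(s) be the expected number of minutes to first reach Overloaded from state s, with t(Overloaded) = 0. Conditioning on the first minute:
t(Idle) = 1 + 0.35·t(Idle) + 0.4·t(Busy)
t(Busy) = 1 + 0.4·t(Idle) + 0.3·t(Busy)
Solving: t(Idle) = 3.7288, t(Busy) = 3.5593.
Expected minutes from Idle to Overloaded: 3.7288.

3.7288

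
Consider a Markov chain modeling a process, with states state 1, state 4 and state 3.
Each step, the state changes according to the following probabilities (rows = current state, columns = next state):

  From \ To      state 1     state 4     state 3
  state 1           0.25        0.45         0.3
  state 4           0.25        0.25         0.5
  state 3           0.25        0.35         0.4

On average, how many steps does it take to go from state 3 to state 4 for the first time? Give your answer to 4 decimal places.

Let t(s) be the expected number of steps to first reach state 4 from state s, with t(state 4) = 0. Conditioning on the first step:
t(state 1) = 1 + 0.25·t(state 1) + 0.3·t(state 3)
t(state 3) = 1 + 0.25·t(state 1) + 0.4·t(state 3)
Solving: t(state 1) = 2.4000, t(state 3) = 2.6667.
Expected steps from state 3 to state 4: 2.6667.

2.6667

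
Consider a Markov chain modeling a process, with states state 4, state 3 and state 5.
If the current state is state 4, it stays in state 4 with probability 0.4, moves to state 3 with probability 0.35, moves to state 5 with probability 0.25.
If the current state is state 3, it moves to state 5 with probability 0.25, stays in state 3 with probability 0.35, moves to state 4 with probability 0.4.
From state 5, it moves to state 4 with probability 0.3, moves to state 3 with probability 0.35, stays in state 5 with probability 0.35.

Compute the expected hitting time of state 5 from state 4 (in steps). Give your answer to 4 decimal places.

Let t(s) be the expected number of steps to first reach state 5 from state s, with t(state 5) = 0. Conditioning on the first step:
t(state 4) = 1 + 0.4·t(state 4) + 0.35·t(state 3)
t(state 3) = 1 + 0.4·t(state 4) + 0.35·t(state 3)
Solving: t(state 4) = 4.0000, t(state 3) = 4.0000.
Expected steps from state 4 to state 5: 4.0000.

4.0000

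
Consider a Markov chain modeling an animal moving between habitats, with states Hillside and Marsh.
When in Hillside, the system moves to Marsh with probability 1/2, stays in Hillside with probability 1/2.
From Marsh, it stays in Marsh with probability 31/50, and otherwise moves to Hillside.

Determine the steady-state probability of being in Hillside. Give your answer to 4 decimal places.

Let the stationary distribution be π with π = πP and π_1 + π_2 = 1.
π_1 = 0.5·π_1 + 0.38·π_2
Solving with the normalization constraint gives π = (0.4318, 0.5682).
So the stationary probability of Hillside is 0.4318.

0.4318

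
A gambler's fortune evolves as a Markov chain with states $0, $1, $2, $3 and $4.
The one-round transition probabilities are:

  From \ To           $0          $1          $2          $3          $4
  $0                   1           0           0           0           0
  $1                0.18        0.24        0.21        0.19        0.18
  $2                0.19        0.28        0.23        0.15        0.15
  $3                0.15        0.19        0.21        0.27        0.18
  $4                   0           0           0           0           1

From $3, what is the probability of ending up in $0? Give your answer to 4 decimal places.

Let h(s) be the probability of absorption at $0 starting from transient state s. Then h($0) = 1 and h($4) = 0. By first-step analysis:
h($1) = 0.18·1 + 0.24·h($1) + 0.21·h($2) + 0.19·h($3) + 0.18·0
h($2) = 0.19·1 + 0.28·h($1) + 0.23·h($2) + 0.15·h($3) + 0.15·0
h($3) = 0.15·1 + 0.19·h($1) + 0.21·h($2) + 0.27·h($3) + 0.18·0
Solving: h($1) = 0.5038, h($2) = 0.5249, h($3) = 0.4876.
Starting from $3, the probability is 0.4876.

0.4876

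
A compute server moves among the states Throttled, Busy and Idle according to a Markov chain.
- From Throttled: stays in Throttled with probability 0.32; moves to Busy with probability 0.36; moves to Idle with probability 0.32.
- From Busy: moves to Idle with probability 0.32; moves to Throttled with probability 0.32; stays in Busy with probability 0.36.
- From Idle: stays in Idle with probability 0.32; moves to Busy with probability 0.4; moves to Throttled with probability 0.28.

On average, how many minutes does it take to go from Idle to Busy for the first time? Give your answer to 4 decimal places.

Let t(s) be the expected number of minutes to first reach Busy from state s, with t(Busy) = 0. Conditioning on the first minute:
t(Throttled) = 1 + 0.32·t(Throttled) + 0.32·t(Idle)
t(Idle) = 1 + 0.28·t(Throttled) + 0.32·t(Idle)
Solving: t(Throttled) = 2.6824, t(Idle) = 2.5751.
Expected minutes from Idle to Busy: 2.5751.

2.5751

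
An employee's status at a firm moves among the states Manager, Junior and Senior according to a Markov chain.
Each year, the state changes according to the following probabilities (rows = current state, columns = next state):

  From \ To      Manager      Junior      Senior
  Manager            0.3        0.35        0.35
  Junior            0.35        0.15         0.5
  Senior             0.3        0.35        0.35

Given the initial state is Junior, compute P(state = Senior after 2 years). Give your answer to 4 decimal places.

Sum over the intermediate state after 1 year:
P = P(Junior→Manager)·P(Manager→Senior) + P(Junior→Junior)·P(Junior→Senior) + P(Junior→Senior)·P(Senior→Senior)
  = 0.35×0.35 + 0.15×0.5 + 0.5×0.35
  = 0.1225 + 0.0750 + 0.1750 = 0.3725

0.3725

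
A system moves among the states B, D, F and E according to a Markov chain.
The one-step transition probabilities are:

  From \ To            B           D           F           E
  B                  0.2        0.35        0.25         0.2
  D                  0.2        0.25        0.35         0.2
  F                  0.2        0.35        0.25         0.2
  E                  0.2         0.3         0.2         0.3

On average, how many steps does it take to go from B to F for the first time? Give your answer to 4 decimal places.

3.7079

Let t(s) be the expected number of steps to first reach F from state s, with t(F) = 0. Conditioning on the first step:
t(B) = 1 + 0.2·t(B) + 0.35·t(D) + 0.2·t(E)
t(D) = 1 + 0.2·t(B) + 0.25·t(D) + 0.2·t(E)
t(E) = 1 + 0.2·t(B) + 0.3·t(D) + 0.3·t(E)
Solving: t(B) = 3.7079, t(D) = 3.3708, t(E) = 3.9326.
Expected steps from B to F: 3.7079.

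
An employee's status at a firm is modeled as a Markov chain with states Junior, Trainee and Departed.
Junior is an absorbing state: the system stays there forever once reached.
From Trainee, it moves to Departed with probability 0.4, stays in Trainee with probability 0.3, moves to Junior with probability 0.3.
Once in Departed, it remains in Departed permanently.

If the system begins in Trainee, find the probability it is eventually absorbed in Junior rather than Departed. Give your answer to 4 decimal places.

0.4286

Let h(s) be the probability of absorption at Junior starting from transient state s. Then h(Junior) = 1 and h(Departed) = 0. By first-step analysis:
h(Trainee) = 0.3·1 + 0.3·h(Trainee) + 0.4·0
Solving: h(Trainee) = 0.4286.
Starting from Trainee, the probability is 0.4286.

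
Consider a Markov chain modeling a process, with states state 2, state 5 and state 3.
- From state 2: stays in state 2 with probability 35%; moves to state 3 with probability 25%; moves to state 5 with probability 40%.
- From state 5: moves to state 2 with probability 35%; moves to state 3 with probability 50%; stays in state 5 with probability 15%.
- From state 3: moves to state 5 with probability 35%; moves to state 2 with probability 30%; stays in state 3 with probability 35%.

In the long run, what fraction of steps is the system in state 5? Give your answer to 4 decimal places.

0.3055

Let the stationary distribution be π with π = πP and π_1 + π_2 + π_3 = 1.
π_1 = 0.35·π_1 + 0.35·π_2 + 0.3·π_3
π_2 = 0.4·π_1 + 0.15·π_2 + 0.35·π_3
Solving with the normalization constraint gives π = (0.3319, 0.3055, 0.3626).
So the stationary probability of state 5 is 0.3055.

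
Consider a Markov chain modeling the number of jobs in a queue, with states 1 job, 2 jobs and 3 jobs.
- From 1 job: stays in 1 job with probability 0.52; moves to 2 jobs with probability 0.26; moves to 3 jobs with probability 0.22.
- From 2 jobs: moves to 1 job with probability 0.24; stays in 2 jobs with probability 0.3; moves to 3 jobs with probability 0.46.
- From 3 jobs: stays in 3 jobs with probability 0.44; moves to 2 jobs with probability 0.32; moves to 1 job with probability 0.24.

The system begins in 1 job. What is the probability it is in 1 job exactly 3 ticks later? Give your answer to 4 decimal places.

0.3480

Propagate the distribution vector 3 ticks from 1 job.
After 0 ticks: (1.0000, 0.0000, 0.0000)
After 1 tick: (0.5200, 0.2600, 0.2200)
After 2 ticks: (0.3856, 0.2836, 0.3308)
After 3 ticks: (0.3480, 0.2912, 0.3608)
P(in 1 job after 3 ticks) = 0.3480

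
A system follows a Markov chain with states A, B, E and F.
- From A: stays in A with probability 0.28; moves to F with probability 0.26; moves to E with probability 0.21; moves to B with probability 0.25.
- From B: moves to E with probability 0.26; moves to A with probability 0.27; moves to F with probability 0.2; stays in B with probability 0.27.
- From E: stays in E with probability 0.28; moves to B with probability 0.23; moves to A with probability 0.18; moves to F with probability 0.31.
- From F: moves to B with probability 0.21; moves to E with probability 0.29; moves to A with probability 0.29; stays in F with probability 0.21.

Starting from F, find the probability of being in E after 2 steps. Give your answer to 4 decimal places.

0.2576

Propagate the distribution vector 2 steps from F.
After 0 steps: (0.0000, 0.0000, 0.0000, 1.0000)
After 1 step: (0.2900, 0.2100, 0.2900, 0.2100)
After 2 steps: (0.2510, 0.2400, 0.2576, 0.2514)
P(in E after 2 steps) = 0.2576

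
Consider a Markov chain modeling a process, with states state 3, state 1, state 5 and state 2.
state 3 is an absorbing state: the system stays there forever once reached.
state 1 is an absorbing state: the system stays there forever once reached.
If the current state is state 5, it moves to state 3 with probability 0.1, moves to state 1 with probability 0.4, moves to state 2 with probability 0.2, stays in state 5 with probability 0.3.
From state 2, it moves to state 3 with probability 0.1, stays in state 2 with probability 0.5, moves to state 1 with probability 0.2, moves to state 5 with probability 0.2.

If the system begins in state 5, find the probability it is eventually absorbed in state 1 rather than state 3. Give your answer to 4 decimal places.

Let h(s) be the probability of absorption at state 1 starting from transient state s. Then h(state 1) = 1 and h(state 3) = 0. By first-step analysis:
h(state 5) = 0.1·0 + 0.4·1 + 0.3·h(state 5) + 0.2·h(state 2)
h(state 2) = 0.1·0 + 0.2·1 + 0.2·h(state 5) + 0.5·h(state 2)
Solving: h(state 5) = 0.7742, h(state 2) = 0.7097.
Starting from state 5, the probability is 0.7742.

0.7742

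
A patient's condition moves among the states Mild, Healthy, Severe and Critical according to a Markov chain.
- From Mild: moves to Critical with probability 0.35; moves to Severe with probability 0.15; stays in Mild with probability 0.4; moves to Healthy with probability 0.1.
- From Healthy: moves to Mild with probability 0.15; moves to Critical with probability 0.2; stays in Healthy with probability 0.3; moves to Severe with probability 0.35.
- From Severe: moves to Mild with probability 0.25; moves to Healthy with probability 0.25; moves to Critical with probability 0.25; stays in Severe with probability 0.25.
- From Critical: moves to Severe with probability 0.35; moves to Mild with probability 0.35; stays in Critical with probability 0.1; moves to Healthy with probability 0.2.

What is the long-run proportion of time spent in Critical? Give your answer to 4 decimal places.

Let the stationary distribution be π with π = πP and π_1 + π_2 + π_3 + π_4 = 1.
π_1 = 0.4·π_1 + 0.15·π_2 + 0.25·π_3 + 0.35·π_4
π_2 = 0.1·π_1 + 0.3·π_2 + 0.25·π_3 + 0.2·π_4
π_3 = 0.15·π_1 + 0.35·π_2 + 0.25·π_3 + 0.35·π_4
Solving with the normalization constraint gives π = (0.2977, 0.2038, 0.2641, 0.2344).
So the stationary probability of Critical is 0.2344.

0.2344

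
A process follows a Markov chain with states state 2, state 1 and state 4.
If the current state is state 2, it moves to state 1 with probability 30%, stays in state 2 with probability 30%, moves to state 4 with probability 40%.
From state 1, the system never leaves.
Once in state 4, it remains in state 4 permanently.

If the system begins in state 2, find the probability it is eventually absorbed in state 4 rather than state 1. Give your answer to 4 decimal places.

Let h(s) be the probability of absorption at state 4 starting from transient state s. Then h(state 4) = 1 and h(state 1) = 0. By first-step analysis:
h(state 2) = 0.3·h(state 2) + 0.3·0 + 0.4·1
Solving: h(state 2) = 0.5714.
Starting from state 2, the probability is 0.5714.

0.5714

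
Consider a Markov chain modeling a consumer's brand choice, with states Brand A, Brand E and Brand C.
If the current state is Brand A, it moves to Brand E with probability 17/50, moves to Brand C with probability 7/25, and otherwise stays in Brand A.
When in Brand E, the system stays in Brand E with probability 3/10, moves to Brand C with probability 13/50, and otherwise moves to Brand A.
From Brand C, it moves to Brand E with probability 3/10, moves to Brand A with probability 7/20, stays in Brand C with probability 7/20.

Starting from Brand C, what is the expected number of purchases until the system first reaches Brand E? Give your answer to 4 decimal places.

Let t(s) be the expected number of purchases to first reach Brand E from state s, with t(Brand E) = 0. Conditioning on the first purchase:
t(Brand A) = 1 + 0.38·t(Brand A) + 0.28·t(Brand C)
t(Brand C) = 1 + 0.35·t(Brand A) + 0.35·t(Brand C)
Solving: t(Brand A) = 3.0492, t(Brand C) = 3.1803.
Expected purchases from Brand C to Brand E: 3.1803.

3.1803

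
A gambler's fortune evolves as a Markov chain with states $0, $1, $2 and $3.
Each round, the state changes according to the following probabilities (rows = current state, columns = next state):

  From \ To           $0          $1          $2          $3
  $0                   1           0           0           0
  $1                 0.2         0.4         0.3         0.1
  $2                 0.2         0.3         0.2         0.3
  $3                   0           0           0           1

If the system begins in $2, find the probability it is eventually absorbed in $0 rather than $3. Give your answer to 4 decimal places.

0.4615

Let h(s) be the probability of absorption at $0 starting from transient state s. Then h($0) = 1 and h($3) = 0. By first-step analysis:
h($1) = 0.2·1 + 0.4·h($1) + 0.3·h($2) + 0.1·0
h($2) = 0.2·1 + 0.3·h($1) + 0.2·h($2) + 0.3·0
Solving: h($1) = 0.5641, h($2) = 0.4615.
Starting from $2, the probability is 0.4615.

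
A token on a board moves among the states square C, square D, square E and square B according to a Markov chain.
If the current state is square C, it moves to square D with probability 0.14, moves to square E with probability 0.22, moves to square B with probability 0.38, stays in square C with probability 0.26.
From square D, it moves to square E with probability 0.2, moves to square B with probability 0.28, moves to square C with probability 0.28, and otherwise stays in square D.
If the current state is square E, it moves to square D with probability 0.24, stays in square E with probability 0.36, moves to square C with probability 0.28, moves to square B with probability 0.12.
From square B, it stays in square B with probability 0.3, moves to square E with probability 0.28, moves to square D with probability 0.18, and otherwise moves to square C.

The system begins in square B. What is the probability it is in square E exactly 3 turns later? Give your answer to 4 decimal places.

0.2703

Propagate the distribution vector 3 turns from square B.
After 0 turns: (0.0000, 0.0000, 0.0000, 1.0000)
After 1 turn: (0.2400, 0.1800, 0.2800, 0.3000)
After 2 turns: (0.2632, 0.1980, 0.2736, 0.2652)
After 3 turns: (0.2641, 0.1978, 0.2703, 0.2678)
P(in square E after 3 turns) = 0.2703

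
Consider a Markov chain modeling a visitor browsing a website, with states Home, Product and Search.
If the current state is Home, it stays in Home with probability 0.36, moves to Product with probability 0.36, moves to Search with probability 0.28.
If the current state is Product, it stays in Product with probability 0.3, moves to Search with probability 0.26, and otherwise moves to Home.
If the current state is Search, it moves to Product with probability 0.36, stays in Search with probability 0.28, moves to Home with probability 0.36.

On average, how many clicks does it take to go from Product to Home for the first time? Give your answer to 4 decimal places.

Let t(s) be the expected number of clicks to first reach Home from state s, with t(Home) = 0. Conditioning on the first click:
t(Product) = 1 + 0.3·t(Product) + 0.26·t(Search)
t(Search) = 1 + 0.36·t(Product) + 0.28·t(Search)
Solving: t(Product) = 2.3879, t(Search) = 2.5828.
Expected clicks from Product to Home: 2.3879.

2.3879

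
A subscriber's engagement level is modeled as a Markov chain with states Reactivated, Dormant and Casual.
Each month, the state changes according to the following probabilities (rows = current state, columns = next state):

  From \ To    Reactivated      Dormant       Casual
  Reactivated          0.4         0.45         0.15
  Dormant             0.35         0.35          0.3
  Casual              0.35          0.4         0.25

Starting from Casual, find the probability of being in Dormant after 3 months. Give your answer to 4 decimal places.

Propagate the distribution vector 3 months from Casual.
After 0 months: (0.0000, 0.0000, 1.0000)
After 1 month: (0.3500, 0.4000, 0.2500)
After 2 months: (0.3675, 0.3975, 0.2350)
After 3 months: (0.3684, 0.3985, 0.2331)
P(in Dormant after 3 months) = 0.3985

0.3985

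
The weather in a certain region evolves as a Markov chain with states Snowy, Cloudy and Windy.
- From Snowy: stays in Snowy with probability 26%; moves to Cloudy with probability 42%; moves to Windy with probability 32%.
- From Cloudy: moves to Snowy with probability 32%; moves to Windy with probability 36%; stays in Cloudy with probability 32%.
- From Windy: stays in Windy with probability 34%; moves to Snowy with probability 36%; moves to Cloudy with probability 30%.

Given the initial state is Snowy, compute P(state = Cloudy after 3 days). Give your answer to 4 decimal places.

Propagate the distribution vector 3 days from Snowy.
After 0 days: (1.0000, 0.0000, 0.0000)
After 1 day: (0.2600, 0.4200, 0.3200)
After 2 days: (0.3172, 0.3396, 0.3432)
After 3 days: (0.3147, 0.3449, 0.3404)
P(in Cloudy after 3 days) = 0.3449

0.3449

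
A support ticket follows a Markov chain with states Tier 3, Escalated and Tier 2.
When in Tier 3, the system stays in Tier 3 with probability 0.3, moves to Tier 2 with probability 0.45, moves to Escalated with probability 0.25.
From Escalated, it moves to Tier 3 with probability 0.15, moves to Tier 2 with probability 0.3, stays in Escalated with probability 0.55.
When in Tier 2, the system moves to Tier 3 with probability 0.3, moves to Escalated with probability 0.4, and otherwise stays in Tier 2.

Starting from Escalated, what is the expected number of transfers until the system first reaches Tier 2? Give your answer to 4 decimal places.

3.0631

Let t(s) be the expected number of transfers to first reach Tier 2 from state s, with t(Tier 2) = 0. Conditioning on the first transfer:
t(Tier 3) = 1 + 0.3·t(Tier 3) + 0.25·t(Escalated)
t(Escalated) = 1 + 0.15·t(Tier 3) + 0.55·t(Escalated)
Solving: t(Tier 3) = 2.5225, t(Escalated) = 3.0631.
Expected transfers from Escalated to Tier 2: 3.0631.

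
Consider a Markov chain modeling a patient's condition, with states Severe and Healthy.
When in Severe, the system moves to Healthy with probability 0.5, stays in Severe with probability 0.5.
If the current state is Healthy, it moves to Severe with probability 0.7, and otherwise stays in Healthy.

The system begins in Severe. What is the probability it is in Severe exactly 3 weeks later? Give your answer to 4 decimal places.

Propagate the distribution vector 3 weeks from Severe.
After 0 weeks: (1.0000, 0.0000)
After 1 week: (0.5000, 0.5000)
After 2 weeks: (0.6000, 0.4000)
After 3 weeks: (0.5800, 0.4200)
P(in Severe after 3 weeks) = 0.5800

0.5800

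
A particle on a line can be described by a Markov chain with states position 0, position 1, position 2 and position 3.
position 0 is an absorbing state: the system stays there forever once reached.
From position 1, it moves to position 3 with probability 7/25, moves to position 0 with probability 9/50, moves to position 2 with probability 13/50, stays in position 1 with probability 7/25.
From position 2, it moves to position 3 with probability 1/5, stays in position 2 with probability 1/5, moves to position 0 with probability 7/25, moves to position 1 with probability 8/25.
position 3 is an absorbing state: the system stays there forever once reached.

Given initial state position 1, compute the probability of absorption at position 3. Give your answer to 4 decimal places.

Let h(s) be the probability of absorption at position 3 starting from transient state s. Then h(position 3) = 1 and h(position 0) = 0. By first-step analysis:
h(position 1) = 0.18·0 + 0.28·h(position 1) + 0.26·h(position 2) + 0.28·1
h(position 2) = 0.28·0 + 0.32·h(position 1) + 0.2·h(position 2) + 0.2·1
Solving: h(position 1) = 0.5601, h(position 2) = 0.4740.
Starting from position 1, the probability is 0.5601.

0.5601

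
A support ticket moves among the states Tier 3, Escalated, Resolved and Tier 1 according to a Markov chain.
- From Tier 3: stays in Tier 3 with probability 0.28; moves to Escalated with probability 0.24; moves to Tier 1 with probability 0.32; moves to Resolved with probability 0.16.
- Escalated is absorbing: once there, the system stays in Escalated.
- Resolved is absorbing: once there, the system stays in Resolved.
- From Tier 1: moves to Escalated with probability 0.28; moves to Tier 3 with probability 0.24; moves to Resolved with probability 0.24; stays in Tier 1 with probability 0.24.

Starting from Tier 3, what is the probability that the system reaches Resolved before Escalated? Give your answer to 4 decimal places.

Let h(s) be the probability of absorption at Resolved starting from transient state s. Then h(Resolved) = 1 and h(Escalated) = 0. By first-step analysis:
h(Tier 3) = 0.28·h(Tier 3) + 0.24·0 + 0.16·1 + 0.32·h(Tier 1)
h(Tier 1) = 0.24·h(Tier 3) + 0.28·0 + 0.24·1 + 0.24·h(Tier 1)
Solving: h(Tier 3) = 0.4218, h(Tier 1) = 0.4490.
Starting from Tier 3, the probability is 0.4218.

0.4218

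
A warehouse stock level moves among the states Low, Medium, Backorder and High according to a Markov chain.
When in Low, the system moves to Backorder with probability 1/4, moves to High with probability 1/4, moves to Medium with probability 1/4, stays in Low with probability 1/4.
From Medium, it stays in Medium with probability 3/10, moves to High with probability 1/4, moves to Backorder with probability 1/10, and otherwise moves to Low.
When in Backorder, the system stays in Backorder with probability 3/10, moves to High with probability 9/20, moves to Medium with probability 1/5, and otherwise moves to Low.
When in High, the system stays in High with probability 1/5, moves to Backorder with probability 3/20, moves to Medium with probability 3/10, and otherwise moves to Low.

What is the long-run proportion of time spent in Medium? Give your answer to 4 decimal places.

0.2675

Let the stationary distribution be π with π = πP and π_1 + π_2 + π_3 + π_4 = 1.
π_1 = 0.25·π_1 + 0.35·π_2 + 0.05·π_3 + 0.35·π_4
π_2 = 0.25·π_1 + 0.3·π_2 + 0.2·π_3 + 0.3·π_4
π_3 = 0.25·π_1 + 0.1·π_2 + 0.3·π_3 + 0.15·π_4
Solving with the normalization constraint gives π = (0.2658, 0.2675, 0.1920, 0.2747).
So the stationary probability of Medium is 0.2675.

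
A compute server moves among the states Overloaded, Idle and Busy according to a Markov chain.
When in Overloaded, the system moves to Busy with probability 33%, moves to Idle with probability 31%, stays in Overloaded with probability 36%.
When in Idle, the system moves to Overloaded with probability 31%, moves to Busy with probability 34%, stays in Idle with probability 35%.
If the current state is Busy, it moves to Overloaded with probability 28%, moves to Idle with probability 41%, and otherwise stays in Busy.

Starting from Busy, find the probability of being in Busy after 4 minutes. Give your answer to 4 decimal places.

Propagate the distribution vector 4 minutes from Busy.
After 0 minutes: (0.0000, 0.0000, 1.0000)
After 1 minute: (0.2800, 0.4100, 0.3100)
After 2 minutes: (0.3147, 0.3574, 0.3279)
After 3 minutes: (0.3159, 0.3571, 0.3270)
After 4 minutes: (0.3160, 0.3570, 0.3270)
P(in Busy after 4 minutes) = 0.3270

0.3270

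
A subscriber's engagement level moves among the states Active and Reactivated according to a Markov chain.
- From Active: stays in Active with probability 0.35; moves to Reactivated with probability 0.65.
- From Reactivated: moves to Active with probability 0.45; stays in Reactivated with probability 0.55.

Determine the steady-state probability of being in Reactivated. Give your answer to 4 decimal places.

Let the stationary distribution be π with π = πP and π_1 + π_2 = 1.
π_1 = 0.35·π_1 + 0.45·π_2
Solving with the normalization constraint gives π = (0.4091, 0.5909).
So the stationary probability of Reactivated is 0.5909.

0.5909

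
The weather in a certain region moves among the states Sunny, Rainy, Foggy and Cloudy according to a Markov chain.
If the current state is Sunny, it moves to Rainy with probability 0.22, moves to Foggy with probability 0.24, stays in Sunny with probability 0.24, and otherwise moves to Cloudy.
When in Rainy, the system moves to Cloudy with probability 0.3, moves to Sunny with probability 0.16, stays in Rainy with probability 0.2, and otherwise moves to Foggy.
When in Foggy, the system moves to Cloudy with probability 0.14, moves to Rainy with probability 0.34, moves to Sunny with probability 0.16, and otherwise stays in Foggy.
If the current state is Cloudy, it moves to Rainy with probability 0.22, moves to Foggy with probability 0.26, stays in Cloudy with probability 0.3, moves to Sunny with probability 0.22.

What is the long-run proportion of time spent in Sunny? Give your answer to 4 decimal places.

0.1903

Let the stationary distribution be π with π = πP and π_1 + π_2 + π_3 + π_4 = 1.
π_1 = 0.24·π_1 + 0.16·π_2 + 0.16·π_3 + 0.22·π_4
π_2 = 0.22·π_1 + 0.2·π_2 + 0.34·π_3 + 0.22·π_4
π_3 = 0.24·π_1 + 0.34·π_2 + 0.36·π_3 + 0.26·π_4
Solving with the normalization constraint gives π = (0.1903, 0.2518, 0.3070, 0.2509).
So the stationary probability of Sunny is 0.1903.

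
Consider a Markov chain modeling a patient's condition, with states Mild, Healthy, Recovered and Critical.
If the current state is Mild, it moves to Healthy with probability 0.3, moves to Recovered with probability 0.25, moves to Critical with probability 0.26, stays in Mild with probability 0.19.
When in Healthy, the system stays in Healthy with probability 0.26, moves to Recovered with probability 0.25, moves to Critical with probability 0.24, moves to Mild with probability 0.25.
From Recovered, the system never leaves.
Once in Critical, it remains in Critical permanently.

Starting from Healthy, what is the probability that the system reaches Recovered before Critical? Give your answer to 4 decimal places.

Let h(s) be the probability of absorption at Recovered starting from transient state s. Then h(Recovered) = 1 and h(Critical) = 0. By first-step analysis:
h(Mild) = 0.19·h(Mild) + 0.3·h(Healthy) + 0.25·1 + 0.26·0
h(Healthy) = 0.25·h(Mild) + 0.26·h(Healthy) + 0.25·1 + 0.24·0
Solving: h(Mild) = 0.4958, h(Healthy) = 0.5053.
Starting from Healthy, the probability is 0.5053.

0.5053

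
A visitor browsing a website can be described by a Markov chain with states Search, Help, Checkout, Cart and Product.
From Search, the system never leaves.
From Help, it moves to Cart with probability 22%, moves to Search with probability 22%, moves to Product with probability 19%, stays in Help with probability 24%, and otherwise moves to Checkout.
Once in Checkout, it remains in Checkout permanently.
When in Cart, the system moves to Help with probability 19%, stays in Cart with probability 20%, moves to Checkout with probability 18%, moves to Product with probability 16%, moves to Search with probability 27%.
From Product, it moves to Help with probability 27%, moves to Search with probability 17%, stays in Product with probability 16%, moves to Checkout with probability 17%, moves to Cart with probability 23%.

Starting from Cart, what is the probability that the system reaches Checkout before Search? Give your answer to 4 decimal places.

0.4086

Let h(s) be the probability of absorption at Checkout starting from transient state s. Then h(Checkout) = 1 and h(Search) = 0. By first-step analysis:
h(Help) = 0.22·0 + 0.24·h(Help) + 0.13·1 + 0.22·h(Cart) + 0.19·h(Product)
h(Cart) = 0.27·0 + 0.19·h(Help) + 0.18·1 + 0.2·h(Cart) + 0.16·h(Product)
h(Product) = 0.17·0 + 0.27·h(Help) + 0.17·1 + 0.23·h(Cart) + 0.16·h(Product)
Solving: h(Help) = 0.4000, h(Cart) = 0.4086, h(Product) = 0.4428.
Starting from Cart, the probability is 0.4086.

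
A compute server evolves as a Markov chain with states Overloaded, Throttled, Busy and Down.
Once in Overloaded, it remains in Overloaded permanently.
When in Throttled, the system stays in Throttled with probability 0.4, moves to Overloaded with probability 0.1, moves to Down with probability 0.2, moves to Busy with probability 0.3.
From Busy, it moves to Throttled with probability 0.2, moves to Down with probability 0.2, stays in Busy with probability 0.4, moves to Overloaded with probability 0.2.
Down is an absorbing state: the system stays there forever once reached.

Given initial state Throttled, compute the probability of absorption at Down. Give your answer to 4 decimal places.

0.6000

Let h(s) be the probability of absorption at Down starting from transient state s. Then h(Down) = 1 and h(Overloaded) = 0. By first-step analysis:
h(Throttled) = 0.1·0 + 0.4·h(Throttled) + 0.3·h(Busy) + 0.2·1
h(Busy) = 0.2·0 + 0.2·h(Throttled) + 0.4·h(Busy) + 0.2·1
Solving: h(Throttled) = 0.6000, h(Busy) = 0.5333.
Starting from Throttled, the probability is 0.6000.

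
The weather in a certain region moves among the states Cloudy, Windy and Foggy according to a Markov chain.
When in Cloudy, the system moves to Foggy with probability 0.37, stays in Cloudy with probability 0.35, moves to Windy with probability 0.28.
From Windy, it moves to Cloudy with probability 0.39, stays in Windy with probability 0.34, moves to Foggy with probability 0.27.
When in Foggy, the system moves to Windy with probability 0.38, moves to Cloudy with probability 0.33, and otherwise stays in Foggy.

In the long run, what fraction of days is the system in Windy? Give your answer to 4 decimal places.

0.3311

Let the stationary distribution be π with π = πP and π_1 + π_2 + π_3 = 1.
π_1 = 0.35·π_1 + 0.39·π_2 + 0.33·π_3
π_2 = 0.28·π_1 + 0.34·π_2 + 0.38·π_3
Solving with the normalization constraint gives π = (0.3570, 0.3311, 0.3119).
So the stationary probability of Windy is 0.3311.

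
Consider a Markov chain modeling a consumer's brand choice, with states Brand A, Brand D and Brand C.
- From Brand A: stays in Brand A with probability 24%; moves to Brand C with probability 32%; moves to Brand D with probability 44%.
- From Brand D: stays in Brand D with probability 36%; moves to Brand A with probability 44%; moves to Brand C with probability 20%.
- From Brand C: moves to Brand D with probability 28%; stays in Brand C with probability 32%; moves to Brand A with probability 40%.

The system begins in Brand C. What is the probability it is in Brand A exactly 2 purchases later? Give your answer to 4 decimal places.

0.3472

Sum over the intermediate state after 1 purchase:
P = P(Brand C→Brand A)·P(Brand A→Brand A) + P(Brand C→Brand D)·P(Brand D→Brand A) + P(Brand C→Brand C)·P(Brand C→Brand A)
  = 0.4×0.24 + 0.28×0.44 + 0.32×0.4
  = 0.0960 + 0.1232 + 0.1280 = 0.3472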